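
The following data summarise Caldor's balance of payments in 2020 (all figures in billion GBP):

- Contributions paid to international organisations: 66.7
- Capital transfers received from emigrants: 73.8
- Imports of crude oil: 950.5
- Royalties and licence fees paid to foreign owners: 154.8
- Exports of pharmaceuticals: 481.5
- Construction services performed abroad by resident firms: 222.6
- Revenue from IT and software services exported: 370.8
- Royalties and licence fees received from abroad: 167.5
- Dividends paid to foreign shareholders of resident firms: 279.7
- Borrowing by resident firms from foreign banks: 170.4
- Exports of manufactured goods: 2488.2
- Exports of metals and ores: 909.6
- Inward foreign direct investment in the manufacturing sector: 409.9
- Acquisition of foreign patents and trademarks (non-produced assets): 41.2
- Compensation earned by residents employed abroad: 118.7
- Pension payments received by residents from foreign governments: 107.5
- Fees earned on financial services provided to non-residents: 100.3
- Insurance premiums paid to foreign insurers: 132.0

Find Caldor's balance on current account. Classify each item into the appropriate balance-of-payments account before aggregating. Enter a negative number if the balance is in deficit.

3383.0

Goods: 481.5 + 2488.2 - 950.5 + 909.6 = 2928.8
Services: 222.6 + 167.5 - 154.8 + 100.3 - 132.0 + 370.8 = 574.4
Primary income: -279.7 + 118.7 = -161.0
Secondary income: -66.7 + 107.5 = 40.8
Current account = 2928.8 + 574.4 + (-161.0) + 40.8 = 3383.0
(Excluded from the current account — capital account: capital transfers received from emigrants 73.8, acquisition of foreign patents and trademarks (non-produced assets) 41.2; financial account: borrowing by resident firms from foreign banks 170.4, inward foreign direct investment in the manufacturing sector 409.9.)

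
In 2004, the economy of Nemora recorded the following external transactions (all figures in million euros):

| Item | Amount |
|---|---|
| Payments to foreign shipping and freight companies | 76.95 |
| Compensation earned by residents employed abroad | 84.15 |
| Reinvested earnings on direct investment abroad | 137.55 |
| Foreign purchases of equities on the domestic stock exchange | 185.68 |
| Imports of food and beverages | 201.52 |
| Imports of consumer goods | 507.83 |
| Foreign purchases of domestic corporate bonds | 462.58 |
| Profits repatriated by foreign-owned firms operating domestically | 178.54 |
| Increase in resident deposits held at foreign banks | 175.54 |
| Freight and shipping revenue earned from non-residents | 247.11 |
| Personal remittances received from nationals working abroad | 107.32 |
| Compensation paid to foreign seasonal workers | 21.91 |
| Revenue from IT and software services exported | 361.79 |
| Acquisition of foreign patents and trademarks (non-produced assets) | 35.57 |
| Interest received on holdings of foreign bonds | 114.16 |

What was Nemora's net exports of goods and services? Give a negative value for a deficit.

Goods: -201.52 - 507.83 = -709.35
Services: 247.11 + 361.79 - 76.95 = 531.95
Trade balance = -709.35 + 531.95 = -177.40
(Excluded from the trade balance — primary income: compensation earned by residents employed abroad 84.15, reinvested earnings on direct investment abroad 137.55, profits repatriated by foreign-owned firms operating domestically 178.54, compensation paid to foreign seasonal workers 21.91, interest received on holdings of foreign bonds 114.16; financial account: foreign purchases of equities on the domestic stock exchange 185.68, foreign purchases of domestic corporate bonds 462.58, increase in resident deposits held at foreign banks 175.54; secondary income: personal remittances received from nationals working abroad 107.32; capital account: acquisition of foreign patents and trademarks (non-produced assets) 35.57.)

-177.40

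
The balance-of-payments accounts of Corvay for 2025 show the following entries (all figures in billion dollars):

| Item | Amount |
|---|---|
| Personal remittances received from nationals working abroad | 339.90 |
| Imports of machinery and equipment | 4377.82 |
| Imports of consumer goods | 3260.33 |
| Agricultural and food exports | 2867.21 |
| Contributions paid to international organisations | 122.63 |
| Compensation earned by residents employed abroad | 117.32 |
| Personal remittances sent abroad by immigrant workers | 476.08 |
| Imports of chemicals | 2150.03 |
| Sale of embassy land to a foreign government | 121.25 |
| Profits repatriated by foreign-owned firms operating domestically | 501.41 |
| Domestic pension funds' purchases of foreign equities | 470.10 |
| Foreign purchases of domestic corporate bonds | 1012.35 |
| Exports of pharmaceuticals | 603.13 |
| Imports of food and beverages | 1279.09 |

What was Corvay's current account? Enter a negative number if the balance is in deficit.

Goods: -2150.03 - 1279.09 - 4377.82 + 603.13 + 2867.21 - 3260.33 = -7596.93
Primary income: -501.41 + 117.32 = -384.09
Secondary income: 339.90 - 122.63 - 476.08 = -258.81
Current account = (-7596.93) + (-384.09) + (-258.81) = -8239.83
(Excluded from the current account — capital account: sale of embassy land to a foreign government 121.25; financial account: domestic pension funds' purchases of foreign equities 470.10, foreign purchases of domestic corporate bonds 1012.35.)

-8239.83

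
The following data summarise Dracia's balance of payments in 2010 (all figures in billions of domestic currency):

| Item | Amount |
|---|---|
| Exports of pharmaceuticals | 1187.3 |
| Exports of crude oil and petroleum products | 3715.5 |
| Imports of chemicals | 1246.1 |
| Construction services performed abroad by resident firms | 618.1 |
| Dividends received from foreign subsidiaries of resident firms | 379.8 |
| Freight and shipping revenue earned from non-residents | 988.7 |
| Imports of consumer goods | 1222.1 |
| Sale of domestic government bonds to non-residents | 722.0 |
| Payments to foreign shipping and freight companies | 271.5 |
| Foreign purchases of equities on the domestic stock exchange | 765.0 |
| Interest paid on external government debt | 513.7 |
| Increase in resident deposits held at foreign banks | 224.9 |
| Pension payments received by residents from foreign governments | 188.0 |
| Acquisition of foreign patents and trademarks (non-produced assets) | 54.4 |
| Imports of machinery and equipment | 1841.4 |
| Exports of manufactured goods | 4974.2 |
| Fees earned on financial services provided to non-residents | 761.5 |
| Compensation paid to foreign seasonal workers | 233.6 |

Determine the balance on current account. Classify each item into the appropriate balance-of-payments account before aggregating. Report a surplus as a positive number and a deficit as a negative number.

Goods: 1187.3 - 1246.1 + 4974.2 - 1841.4 + 3715.5 - 1222.1 = 5567.4
Services: 761.5 + 618.1 - 271.5 + 988.7 = 2096.8
Primary income: -233.6 + 379.8 - 513.7 = -367.5
Secondary income: 188.0
Current account = 5567.4 + 2096.8 + (-367.5) + 188.0 = 7484.7
(Excluded from the current account — financial account: sale of domestic government bonds to non-residents 722.0, foreign purchases of equities on the domestic stock exchange 765.0, increase in resident deposits held at foreign banks 224.9; capital account: acquisition of foreign patents and trademarks (non-produced assets) 54.4.)

7484.7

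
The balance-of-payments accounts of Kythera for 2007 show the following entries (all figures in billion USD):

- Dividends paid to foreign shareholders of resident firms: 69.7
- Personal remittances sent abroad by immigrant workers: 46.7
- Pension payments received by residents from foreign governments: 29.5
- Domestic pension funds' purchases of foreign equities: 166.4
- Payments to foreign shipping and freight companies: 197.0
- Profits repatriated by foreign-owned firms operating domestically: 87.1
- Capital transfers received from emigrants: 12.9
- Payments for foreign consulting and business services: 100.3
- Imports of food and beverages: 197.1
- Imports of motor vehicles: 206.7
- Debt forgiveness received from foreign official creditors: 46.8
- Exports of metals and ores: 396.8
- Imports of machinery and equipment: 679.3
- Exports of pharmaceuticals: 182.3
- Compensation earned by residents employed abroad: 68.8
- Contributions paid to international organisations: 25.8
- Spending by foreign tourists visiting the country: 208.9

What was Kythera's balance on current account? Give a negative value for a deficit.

-723.4

Goods: 396.8 + 182.3 - 197.1 - 206.7 - 679.3 = -504.0
Services: 208.9 - 100.3 - 197.0 = -88.4
Primary income: -69.7 - 87.1 + 68.8 = -88.0
Secondary income: -46.7 - 25.8 + 29.5 = -43.0
Current account = (-504.0) + (-88.4) + (-88.0) + (-43.0) = -723.4
(Excluded from the current account — financial account: domestic pension funds' purchases of foreign equities 166.4; capital account: capital transfers received from emigrants 12.9, debt forgiveness received from foreign official creditors 46.8.)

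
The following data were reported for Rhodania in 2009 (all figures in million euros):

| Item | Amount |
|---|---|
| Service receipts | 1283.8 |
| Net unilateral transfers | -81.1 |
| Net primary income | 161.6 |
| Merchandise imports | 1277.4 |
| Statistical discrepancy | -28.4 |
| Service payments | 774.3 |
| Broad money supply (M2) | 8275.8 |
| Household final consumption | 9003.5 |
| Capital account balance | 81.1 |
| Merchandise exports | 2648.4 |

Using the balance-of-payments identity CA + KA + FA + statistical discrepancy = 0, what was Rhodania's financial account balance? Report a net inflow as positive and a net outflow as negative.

Goods balance = 2648.4 - 1277.4 = 1371.0
Services balance = 1283.8 - 774.3 = 509.5
Trade balance (goods + services) = 1371.0 + 509.5 = 1880.5
Net primary income = 161.6
Net secondary income = -81.1
Current account = 1880.5 + 161.6 + (-81.1) = 1961.0
Financial account = -(1961.0 + 81.1 + (-28.4)) = -2013.7

-2013.7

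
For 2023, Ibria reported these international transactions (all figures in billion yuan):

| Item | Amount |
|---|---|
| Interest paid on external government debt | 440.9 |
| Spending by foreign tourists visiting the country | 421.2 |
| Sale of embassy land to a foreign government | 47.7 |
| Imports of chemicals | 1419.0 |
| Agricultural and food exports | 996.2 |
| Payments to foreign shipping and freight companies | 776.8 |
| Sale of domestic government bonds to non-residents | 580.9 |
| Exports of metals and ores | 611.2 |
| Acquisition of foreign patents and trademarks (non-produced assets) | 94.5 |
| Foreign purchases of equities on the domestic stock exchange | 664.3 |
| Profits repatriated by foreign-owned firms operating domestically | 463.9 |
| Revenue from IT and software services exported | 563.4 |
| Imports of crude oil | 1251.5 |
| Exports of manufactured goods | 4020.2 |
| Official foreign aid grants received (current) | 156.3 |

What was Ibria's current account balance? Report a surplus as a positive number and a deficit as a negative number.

2416.4

Goods: 4020.2 + 996.2 - 1251.5 - 1419.0 + 611.2 = 2957.1
Services: 421.2 + 563.4 - 776.8 = 207.8
Primary income: -463.9 - 440.9 = -904.8
Secondary income: 156.3
Current account = 2957.1 + 207.8 + (-904.8) + 156.3 = 2416.4
(Excluded from the current account — capital account: sale of embassy land to a foreign government 47.7, acquisition of foreign patents and trademarks (non-produced assets) 94.5; financial account: sale of domestic government bonds to non-residents 580.9, foreign purchases of equities on the domestic stock exchange 664.3.)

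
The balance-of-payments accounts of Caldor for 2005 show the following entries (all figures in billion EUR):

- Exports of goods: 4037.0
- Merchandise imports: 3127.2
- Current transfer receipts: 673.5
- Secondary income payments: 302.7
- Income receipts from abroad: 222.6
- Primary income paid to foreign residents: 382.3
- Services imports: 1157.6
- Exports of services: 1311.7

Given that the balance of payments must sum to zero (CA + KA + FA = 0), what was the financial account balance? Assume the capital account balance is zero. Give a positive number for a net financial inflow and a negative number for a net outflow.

Goods balance = 4037.0 - 3127.2 = 909.8
Services balance = 1311.7 - 1157.6 = 154.1
Trade balance (goods + services) = 909.8 + 154.1 = 1063.9
Net primary income = 222.6 - 382.3 = -159.7
Net secondary income = 673.5 - 302.7 = 370.8
Current account = 1063.9 + (-159.7) + 370.8 = 1275.0
Financial account = -(1275.0) = -1275.0

-1275.0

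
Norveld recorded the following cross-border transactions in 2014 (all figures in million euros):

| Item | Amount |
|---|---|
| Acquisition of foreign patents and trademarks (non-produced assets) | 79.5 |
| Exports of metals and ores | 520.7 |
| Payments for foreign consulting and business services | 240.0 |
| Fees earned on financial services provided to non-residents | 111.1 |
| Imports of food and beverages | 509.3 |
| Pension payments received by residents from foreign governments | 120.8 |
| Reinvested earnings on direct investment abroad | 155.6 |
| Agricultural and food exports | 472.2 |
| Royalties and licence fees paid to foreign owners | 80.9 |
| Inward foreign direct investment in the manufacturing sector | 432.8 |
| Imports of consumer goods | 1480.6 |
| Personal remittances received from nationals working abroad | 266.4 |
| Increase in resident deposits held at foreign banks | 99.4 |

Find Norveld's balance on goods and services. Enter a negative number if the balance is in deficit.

Goods: -509.3 - 1480.6 + 472.2 + 520.7 = -997.0
Services: -80.9 - 240.0 + 111.1 = -209.8
Trade balance = -997.0 + (-209.8) = -1206.8
(Excluded from the trade balance — capital account: acquisition of foreign patents and trademarks (non-produced assets) 79.5; secondary income: pension payments received by residents from foreign governments 120.8, personal remittances received from nationals working abroad 266.4; primary income: reinvested earnings on direct investment abroad 155.6; financial account: inward foreign direct investment in the manufacturing sector 432.8, increase in resident deposits held at foreign banks 99.4.)

-1206.8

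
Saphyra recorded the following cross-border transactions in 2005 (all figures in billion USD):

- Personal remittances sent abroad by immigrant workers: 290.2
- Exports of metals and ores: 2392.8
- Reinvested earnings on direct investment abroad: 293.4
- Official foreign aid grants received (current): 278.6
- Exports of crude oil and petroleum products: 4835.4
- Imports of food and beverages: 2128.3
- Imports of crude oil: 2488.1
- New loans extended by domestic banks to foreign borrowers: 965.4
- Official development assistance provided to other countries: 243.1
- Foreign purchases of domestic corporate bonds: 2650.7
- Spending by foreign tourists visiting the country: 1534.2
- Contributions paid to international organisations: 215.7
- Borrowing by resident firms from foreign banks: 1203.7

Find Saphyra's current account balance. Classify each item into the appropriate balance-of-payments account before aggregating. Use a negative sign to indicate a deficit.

3969.0

Goods: -2128.3 - 2488.1 + 4835.4 + 2392.8 = 2611.8
Services: 1534.2
Primary income: 293.4
Secondary income: 278.6 - 215.7 - 290.2 - 243.1 = -470.4
Current account = 2611.8 + 1534.2 + 293.4 + (-470.4) = 3969.0
(Excluded from the current account — financial account: new loans extended by domestic banks to foreign borrowers 965.4, foreign purchases of domestic corporate bonds 2650.7, borrowing by resident firms from foreign banks 1203.7.)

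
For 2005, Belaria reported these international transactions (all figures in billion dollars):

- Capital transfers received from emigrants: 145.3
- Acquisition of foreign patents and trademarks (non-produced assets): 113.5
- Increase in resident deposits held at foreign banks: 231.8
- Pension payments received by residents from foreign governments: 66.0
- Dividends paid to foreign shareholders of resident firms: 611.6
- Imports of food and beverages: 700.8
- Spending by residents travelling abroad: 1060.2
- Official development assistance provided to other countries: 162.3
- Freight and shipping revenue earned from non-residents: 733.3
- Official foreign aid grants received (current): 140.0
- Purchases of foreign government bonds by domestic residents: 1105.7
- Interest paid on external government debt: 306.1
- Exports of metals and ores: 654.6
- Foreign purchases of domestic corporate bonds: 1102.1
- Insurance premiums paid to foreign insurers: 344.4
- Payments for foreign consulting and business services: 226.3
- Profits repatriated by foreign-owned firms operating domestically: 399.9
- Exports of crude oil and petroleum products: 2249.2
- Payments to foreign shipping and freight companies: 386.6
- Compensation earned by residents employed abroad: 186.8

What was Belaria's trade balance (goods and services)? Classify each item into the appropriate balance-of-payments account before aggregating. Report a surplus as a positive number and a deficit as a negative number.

Goods: -700.8 + 654.6 + 2249.2 = 2203.0
Services: -344.4 - 1060.2 - 386.6 + 733.3 - 226.3 = -1284.2
Trade balance = 2203.0 + (-1284.2) = 918.8
(Excluded from the trade balance — capital account: capital transfers received from emigrants 145.3, acquisition of foreign patents and trademarks (non-produced assets) 113.5; financial account: increase in resident deposits held at foreign banks 231.8, purchases of foreign government bonds by domestic residents 1105.7, foreign purchases of domestic corporate bonds 1102.1; secondary income: pension payments received by residents from foreign governments 66.0, official development assistance provided to other countries 162.3, official foreign aid grants received (current) 140.0; primary income: dividends paid to foreign shareholders of resident firms 611.6, interest paid on external government debt 306.1, profits repatriated by foreign-owned firms operating domestically 399.9, compensation earned by residents employed abroad 186.8.)

918.8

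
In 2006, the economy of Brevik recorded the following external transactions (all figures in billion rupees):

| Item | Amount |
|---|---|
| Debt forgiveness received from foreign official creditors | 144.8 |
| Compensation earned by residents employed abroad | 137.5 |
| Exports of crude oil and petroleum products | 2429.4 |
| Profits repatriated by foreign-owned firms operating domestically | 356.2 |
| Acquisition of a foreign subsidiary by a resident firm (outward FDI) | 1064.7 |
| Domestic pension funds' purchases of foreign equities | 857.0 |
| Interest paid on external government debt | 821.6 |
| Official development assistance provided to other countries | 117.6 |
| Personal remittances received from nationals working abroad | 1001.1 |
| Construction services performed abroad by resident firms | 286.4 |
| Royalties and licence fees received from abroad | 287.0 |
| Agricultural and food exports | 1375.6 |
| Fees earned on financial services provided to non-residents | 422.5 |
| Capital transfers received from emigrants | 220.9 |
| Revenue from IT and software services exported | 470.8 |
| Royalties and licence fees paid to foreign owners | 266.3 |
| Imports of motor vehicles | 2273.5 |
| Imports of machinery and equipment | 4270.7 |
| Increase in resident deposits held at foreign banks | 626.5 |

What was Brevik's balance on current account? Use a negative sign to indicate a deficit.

Goods: -4270.7 - 2273.5 + 1375.6 + 2429.4 = -2739.2
Services: 286.4 + 470.8 + 422.5 - 266.3 + 287.0 = 1200.4
Primary income: 137.5 - 356.2 - 821.6 = -1040.3
Secondary income: -117.6 + 1001.1 = 883.5
Current account = (-2739.2) + 1200.4 + (-1040.3) + 883.5 = -1695.6
(Excluded from the current account — capital account: debt forgiveness received from foreign official creditors 144.8, capital transfers received from emigrants 220.9; financial account: acquisition of a foreign subsidiary by a resident firm (outward FDI) 1064.7, domestic pension funds' purchases of foreign equities 857.0, increase in resident deposits held at foreign banks 626.5.)

-1695.6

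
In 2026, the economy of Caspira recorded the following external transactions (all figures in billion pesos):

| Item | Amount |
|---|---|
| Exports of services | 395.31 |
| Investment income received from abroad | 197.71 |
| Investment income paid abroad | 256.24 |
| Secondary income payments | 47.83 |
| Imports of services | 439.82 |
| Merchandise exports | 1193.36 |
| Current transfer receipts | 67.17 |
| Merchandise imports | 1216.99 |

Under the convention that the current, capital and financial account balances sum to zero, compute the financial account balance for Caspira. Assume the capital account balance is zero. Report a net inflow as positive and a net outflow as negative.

Goods balance = 1193.36 - 1216.99 = -23.63
Services balance = 395.31 - 439.82 = -44.51
Trade balance (goods + services) = -23.63 + (-44.51) = -68.14
Net primary income = 197.71 - 256.24 = -58.53
Net secondary income = 67.17 - 47.83 = 19.34
Current account = -68.14 + (-58.53) + 19.34 = -107.33
Financial account = -(-107.33) = 107.33

107.33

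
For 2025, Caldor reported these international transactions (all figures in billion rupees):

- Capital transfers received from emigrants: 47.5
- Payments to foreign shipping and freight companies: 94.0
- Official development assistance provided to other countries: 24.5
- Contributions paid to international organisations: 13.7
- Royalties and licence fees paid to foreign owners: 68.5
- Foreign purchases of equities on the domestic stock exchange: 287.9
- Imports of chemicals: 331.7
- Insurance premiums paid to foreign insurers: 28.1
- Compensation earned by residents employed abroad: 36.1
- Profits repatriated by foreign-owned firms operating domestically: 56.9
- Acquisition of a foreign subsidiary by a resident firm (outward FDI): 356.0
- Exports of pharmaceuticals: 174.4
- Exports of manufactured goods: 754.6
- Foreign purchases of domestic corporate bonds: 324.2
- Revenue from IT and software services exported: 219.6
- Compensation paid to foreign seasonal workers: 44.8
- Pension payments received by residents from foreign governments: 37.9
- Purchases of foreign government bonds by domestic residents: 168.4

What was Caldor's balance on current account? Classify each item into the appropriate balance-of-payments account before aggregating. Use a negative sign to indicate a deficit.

560.4

Goods: 174.4 + 754.6 - 331.7 = 597.3
Services: -68.5 - 28.1 - 94.0 + 219.6 = 29.0
Primary income: 36.1 - 56.9 - 44.8 = -65.6
Secondary income: -13.7 - 24.5 + 37.9 = -0.3
Current account = 597.3 + 29.0 + (-65.6) + (-0.3) = 560.4
(Excluded from the current account — capital account: capital transfers received from emigrants 47.5; financial account: foreign purchases of equities on the domestic stock exchange 287.9, acquisition of a foreign subsidiary by a resident firm (outward FDI) 356.0, foreign purchases of domestic corporate bonds 324.2, purchases of foreign government bonds by domestic residents 168.4.)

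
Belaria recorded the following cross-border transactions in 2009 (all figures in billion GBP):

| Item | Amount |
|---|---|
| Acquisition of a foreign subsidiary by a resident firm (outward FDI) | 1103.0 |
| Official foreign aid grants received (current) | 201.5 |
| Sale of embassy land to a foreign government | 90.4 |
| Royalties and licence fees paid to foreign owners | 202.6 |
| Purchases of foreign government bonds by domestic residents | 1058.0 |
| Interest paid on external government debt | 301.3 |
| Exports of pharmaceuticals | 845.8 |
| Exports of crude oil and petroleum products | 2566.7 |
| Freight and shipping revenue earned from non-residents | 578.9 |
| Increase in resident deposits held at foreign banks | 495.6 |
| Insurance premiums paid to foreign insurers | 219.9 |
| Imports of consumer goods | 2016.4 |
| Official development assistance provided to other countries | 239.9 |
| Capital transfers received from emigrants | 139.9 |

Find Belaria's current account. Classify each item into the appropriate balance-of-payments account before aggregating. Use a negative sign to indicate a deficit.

Goods: -2016.4 + 2566.7 + 845.8 = 1396.1
Services: -202.6 + 578.9 - 219.9 = 156.4
Primary income: -301.3
Secondary income: -239.9 + 201.5 = -38.4
Current account = 1396.1 + 156.4 + (-301.3) + (-38.4) = 1212.8
(Excluded from the current account — financial account: acquisition of a foreign subsidiary by a resident firm (outward FDI) 1103.0, purchases of foreign government bonds by domestic residents 1058.0, increase in resident deposits held at foreign banks 495.6; capital account: sale of embassy land to a foreign government 90.4, capital transfers received from emigrants 139.9.)

1212.8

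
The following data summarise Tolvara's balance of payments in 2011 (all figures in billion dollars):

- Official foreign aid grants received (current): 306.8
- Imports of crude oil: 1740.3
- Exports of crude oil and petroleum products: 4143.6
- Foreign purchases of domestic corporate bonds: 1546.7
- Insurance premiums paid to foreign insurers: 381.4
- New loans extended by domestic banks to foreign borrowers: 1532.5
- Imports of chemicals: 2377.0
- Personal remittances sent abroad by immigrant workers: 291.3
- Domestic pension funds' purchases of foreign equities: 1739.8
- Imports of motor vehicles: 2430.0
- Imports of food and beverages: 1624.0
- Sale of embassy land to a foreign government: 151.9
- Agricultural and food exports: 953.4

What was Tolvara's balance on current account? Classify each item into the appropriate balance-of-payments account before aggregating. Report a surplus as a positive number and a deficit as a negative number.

-3440.2

Goods: -1740.3 - 1624.0 - 2430.0 + 953.4 - 2377.0 + 4143.6 = -3074.3
Services: -381.4
Secondary income: -291.3 + 306.8 = 15.5
Current account = (-3074.3) + (-381.4) + 15.5 = -3440.2
(Excluded from the current account — financial account: foreign purchases of domestic corporate bonds 1546.7, new loans extended by domestic banks to foreign borrowers 1532.5, domestic pension funds' purchases of foreign equities 1739.8; capital account: sale of embassy land to a foreign government 151.9.)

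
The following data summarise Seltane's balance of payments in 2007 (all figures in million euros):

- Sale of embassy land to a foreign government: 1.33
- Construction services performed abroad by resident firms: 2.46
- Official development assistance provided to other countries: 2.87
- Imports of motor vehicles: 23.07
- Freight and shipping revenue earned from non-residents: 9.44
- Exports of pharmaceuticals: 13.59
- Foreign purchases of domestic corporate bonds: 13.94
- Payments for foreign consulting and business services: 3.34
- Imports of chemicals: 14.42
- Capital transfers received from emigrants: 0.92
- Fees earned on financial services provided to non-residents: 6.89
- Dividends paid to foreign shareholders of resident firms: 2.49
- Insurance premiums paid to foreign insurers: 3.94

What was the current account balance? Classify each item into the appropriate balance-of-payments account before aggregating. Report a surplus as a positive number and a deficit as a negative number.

-17.75

Goods: -14.42 + 13.59 - 23.07 = -23.90
Services: 6.89 + 2.46 - 3.34 + 9.44 - 3.94 = 11.51
Primary income: -2.49
Secondary income: -2.87
Current account = (-23.90) + 11.51 + (-2.49) + (-2.87) = -17.75
(Excluded from the current account — capital account: sale of embassy land to a foreign government 1.33, capital transfers received from emigrants 0.92; financial account: foreign purchases of domestic corporate bonds 13.94.)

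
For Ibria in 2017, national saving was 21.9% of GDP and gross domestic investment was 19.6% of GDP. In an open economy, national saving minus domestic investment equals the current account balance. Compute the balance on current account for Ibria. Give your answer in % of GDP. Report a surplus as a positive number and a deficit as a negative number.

2.3

S - I = CA (net lending to the rest of the world).
CA = S - I = 21.9 - 19.6 = 2.3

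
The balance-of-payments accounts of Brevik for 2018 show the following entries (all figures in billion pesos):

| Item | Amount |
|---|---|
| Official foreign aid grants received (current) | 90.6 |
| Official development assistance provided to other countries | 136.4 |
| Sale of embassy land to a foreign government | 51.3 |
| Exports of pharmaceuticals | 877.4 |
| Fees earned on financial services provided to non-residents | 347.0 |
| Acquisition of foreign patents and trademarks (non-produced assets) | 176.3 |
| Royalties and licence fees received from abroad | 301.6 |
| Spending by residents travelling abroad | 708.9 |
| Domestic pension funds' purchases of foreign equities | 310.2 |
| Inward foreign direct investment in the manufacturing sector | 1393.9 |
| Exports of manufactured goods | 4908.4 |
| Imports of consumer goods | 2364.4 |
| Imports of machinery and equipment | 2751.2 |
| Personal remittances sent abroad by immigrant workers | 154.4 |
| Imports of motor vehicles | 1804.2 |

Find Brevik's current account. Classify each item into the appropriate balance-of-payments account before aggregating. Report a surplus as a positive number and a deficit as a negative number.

-1394.5

Goods: -2364.4 + 4908.4 + 877.4 - 1804.2 - 2751.2 = -1134.0
Services: -708.9 + 347.0 + 301.6 = -60.3
Secondary income: -154.4 + 90.6 - 136.4 = -200.2
Current account = (-1134.0) + (-60.3) + (-200.2) = -1394.5
(Excluded from the current account — capital account: sale of embassy land to a foreign government 51.3, acquisition of foreign patents and trademarks (non-produced assets) 176.3; financial account: domestic pension funds' purchases of foreign equities 310.2, inward foreign direct investment in the manufacturing sector 1393.9.)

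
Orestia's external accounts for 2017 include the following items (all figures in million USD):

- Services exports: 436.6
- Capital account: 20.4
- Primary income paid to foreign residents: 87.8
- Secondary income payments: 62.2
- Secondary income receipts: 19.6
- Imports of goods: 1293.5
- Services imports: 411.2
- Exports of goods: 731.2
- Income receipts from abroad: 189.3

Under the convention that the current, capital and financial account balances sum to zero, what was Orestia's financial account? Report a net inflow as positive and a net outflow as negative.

Goods balance = 731.2 - 1293.5 = -562.3
Services balance = 436.6 - 411.2 = 25.4
Trade balance (goods + services) = -562.3 + 25.4 = -536.9
Net primary income = 189.3 - 87.8 = 101.5
Net secondary income = 19.6 - 62.2 = -42.6
Current account = -536.9 + 101.5 + (-42.6) = -478.0
Financial account = -(-478.0 + 20.4) = 457.6

457.6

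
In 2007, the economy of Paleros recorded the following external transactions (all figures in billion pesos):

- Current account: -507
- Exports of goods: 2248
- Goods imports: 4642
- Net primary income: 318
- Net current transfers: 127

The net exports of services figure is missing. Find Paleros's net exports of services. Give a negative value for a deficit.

Current account = goods balance + services balance + net primary income + net secondary income
Sum of the known components = -1949
Net exports of services = CA - (known components) = -507 - (-1949) = 1442

1442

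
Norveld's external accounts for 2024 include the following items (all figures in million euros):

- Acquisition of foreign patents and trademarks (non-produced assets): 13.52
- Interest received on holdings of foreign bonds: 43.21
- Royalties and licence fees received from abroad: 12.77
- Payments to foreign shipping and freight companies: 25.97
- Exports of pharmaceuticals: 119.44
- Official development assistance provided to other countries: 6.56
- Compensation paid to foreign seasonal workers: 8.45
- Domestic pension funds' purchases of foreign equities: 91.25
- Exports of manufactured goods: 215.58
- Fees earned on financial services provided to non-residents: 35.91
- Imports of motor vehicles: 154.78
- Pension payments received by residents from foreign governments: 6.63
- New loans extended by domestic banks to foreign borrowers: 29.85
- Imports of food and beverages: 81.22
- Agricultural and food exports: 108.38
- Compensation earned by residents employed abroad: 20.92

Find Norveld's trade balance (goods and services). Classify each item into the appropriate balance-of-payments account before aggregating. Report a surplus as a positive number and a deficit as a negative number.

Goods: 108.38 - 81.22 - 154.78 + 119.44 + 215.58 = 207.40
Services: -25.97 + 35.91 + 12.77 = 22.71
Trade balance = 207.40 + 22.71 = 230.11
(Excluded from the trade balance — capital account: acquisition of foreign patents and trademarks (non-produced assets) 13.52; primary income: interest received on holdings of foreign bonds 43.21, compensation paid to foreign seasonal workers 8.45, compensation earned by residents employed abroad 20.92; secondary income: official development assistance provided to other countries 6.56, pension payments received by residents from foreign governments 6.63; financial account: domestic pension funds' purchases of foreign equities 91.25, new loans extended by domestic banks to foreign borrowers 29.85.)

230.11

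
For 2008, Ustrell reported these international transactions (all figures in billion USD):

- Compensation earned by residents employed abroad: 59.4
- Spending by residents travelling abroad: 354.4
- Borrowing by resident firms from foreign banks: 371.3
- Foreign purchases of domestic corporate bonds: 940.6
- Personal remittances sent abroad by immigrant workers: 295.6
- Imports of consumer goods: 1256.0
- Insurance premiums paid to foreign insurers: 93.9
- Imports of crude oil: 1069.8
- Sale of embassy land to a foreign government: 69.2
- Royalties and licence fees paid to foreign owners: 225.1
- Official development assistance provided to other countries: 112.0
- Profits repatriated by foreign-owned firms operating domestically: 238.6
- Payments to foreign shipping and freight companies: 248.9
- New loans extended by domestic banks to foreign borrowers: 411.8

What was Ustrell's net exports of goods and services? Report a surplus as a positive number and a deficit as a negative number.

-3248.1

Goods: -1069.8 - 1256.0 = -2325.8
Services: -225.1 - 248.9 - 93.9 - 354.4 = -922.3
Trade balance = -2325.8 + (-922.3) = -3248.1
(Excluded from the trade balance — primary income: compensation earned by residents employed abroad 59.4, profits repatriated by foreign-owned firms operating domestically 238.6; financial account: borrowing by resident firms from foreign banks 371.3, foreign purchases of domestic corporate bonds 940.6, new loans extended by domestic banks to foreign borrowers 411.8; secondary income: personal remittances sent abroad by immigrant workers 295.6, official development assistance provided to other countries 112.0; capital account: sale of embassy land to a foreign government 69.2.)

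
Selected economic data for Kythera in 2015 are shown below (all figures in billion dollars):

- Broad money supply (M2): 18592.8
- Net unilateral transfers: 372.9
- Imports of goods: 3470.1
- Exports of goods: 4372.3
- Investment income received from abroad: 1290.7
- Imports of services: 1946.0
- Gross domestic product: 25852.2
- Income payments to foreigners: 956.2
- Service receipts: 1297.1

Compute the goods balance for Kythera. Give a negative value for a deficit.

Goods balance = 4372.3 - 3470.1 = 902.2

902.2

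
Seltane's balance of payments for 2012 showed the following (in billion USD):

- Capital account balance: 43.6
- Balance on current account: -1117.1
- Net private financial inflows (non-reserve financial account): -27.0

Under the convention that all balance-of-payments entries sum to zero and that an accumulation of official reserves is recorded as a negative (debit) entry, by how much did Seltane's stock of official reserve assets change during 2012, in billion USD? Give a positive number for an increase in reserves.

-1100.5

Official reserve transactions balance = -((-1117.1) + 43.6 + (-27.0)) = 1100.5
An accumulation of reserves is recorded as a debit (negative entry), so the change in the stock of reserves is the negative of that balance.
Change in official reserves = -(1100.5) = -1100.5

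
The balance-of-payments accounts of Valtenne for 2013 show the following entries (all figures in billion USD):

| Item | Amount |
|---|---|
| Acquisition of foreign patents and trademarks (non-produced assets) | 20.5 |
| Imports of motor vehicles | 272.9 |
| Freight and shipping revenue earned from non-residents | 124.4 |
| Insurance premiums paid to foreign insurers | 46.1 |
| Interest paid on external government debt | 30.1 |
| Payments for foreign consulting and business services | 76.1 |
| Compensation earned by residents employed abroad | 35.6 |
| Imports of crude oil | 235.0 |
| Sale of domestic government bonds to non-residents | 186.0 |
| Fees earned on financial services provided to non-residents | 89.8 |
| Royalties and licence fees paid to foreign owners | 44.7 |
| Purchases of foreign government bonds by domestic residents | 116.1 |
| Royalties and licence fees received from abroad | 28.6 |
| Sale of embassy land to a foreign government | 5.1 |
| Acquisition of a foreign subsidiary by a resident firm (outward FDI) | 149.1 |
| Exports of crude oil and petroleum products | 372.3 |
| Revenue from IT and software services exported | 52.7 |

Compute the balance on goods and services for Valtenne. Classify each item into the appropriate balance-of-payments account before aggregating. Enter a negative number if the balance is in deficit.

-7.0

Goods: -272.9 - 235.0 + 372.3 = -135.6
Services: 52.7 - 44.7 - 76.1 - 46.1 + 28.6 + 89.8 + 124.4 = 128.6
Trade balance = -135.6 + 128.6 = -7.0
(Excluded from the trade balance — capital account: acquisition of foreign patents and trademarks (non-produced assets) 20.5, sale of embassy land to a foreign government 5.1; primary income: interest paid on external government debt 30.1, compensation earned by residents employed abroad 35.6; financial account: sale of domestic government bonds to non-residents 186.0, purchases of foreign government bonds by domestic residents 116.1, acquisition of a foreign subsidiary by a resident firm (outward FDI) 149.1.)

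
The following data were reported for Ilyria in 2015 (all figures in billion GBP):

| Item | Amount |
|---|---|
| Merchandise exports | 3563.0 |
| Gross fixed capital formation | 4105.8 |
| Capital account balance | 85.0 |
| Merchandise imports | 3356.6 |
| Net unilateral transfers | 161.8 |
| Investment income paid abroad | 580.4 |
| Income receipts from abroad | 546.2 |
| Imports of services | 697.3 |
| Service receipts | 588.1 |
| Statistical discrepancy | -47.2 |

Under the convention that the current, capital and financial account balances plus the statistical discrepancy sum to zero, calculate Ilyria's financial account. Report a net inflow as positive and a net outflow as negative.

-262.6

Goods balance = 3563.0 - 3356.6 = 206.4
Services balance = 588.1 - 697.3 = -109.2
Trade balance (goods + services) = 206.4 + (-109.2) = 97.2
Net primary income = 546.2 - 580.4 = -34.2
Net secondary income = 161.8
Current account = 97.2 + (-34.2) + 161.8 = 224.8
Financial account = -(224.8 + 85.0 + (-47.2)) = -262.6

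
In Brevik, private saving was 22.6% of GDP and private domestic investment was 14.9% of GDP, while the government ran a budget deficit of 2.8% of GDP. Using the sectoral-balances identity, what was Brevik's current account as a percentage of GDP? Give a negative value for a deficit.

4.9

By the sectoral-balances identity, CA = (S_private - I) + (T - G).
Private balance = 22.6 - 14.9 = 7.7
Government balance (T - G) = -2.8
CA = 7.7 + (-2.8) = 4.9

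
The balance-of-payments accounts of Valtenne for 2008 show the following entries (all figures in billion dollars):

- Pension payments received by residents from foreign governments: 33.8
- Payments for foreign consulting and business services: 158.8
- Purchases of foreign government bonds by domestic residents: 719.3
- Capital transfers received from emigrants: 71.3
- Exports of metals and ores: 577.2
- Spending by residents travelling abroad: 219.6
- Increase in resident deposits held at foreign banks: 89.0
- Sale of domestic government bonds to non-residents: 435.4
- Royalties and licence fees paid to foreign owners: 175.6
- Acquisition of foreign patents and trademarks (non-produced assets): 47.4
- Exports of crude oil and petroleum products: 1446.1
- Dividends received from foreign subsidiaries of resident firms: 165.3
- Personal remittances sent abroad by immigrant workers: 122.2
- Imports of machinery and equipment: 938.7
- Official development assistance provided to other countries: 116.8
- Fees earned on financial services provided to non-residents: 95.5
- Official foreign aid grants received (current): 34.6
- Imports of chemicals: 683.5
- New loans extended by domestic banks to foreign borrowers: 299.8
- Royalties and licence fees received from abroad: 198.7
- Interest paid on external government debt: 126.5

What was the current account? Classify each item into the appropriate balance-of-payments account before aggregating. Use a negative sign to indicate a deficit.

Goods: 577.2 + 1446.1 - 938.7 - 683.5 = 401.1
Services: -158.8 + 198.7 - 219.6 - 175.6 + 95.5 = -259.8
Primary income: -126.5 + 165.3 = 38.8
Secondary income: -116.8 + 34.6 + 33.8 - 122.2 = -170.6
Current account = 401.1 + (-259.8) + 38.8 + (-170.6) = 9.5
(Excluded from the current account — financial account: purchases of foreign government bonds by domestic residents 719.3, increase in resident deposits held at foreign banks 89.0, sale of domestic government bonds to non-residents 435.4, new loans extended by domestic banks to foreign borrowers 299.8; capital account: capital transfers received from emigrants 71.3, acquisition of foreign patents and trademarks (non-produced assets) 47.4.)

9.5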